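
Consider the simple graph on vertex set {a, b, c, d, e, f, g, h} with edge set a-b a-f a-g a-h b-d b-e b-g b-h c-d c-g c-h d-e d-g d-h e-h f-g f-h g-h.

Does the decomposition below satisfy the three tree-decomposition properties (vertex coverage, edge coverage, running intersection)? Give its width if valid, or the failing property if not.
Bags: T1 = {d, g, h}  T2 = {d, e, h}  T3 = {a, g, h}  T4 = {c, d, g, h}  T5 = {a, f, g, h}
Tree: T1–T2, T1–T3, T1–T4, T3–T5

A tree decomposition must satisfy three properties: every vertex lies in some bag; for every edge, both endpoints lie together in some bag; and for every vertex, the bags containing it form a connected subtree. Here vertex b appears in no bag, so the decomposition is invalid.

No — vertex b appears in no bag.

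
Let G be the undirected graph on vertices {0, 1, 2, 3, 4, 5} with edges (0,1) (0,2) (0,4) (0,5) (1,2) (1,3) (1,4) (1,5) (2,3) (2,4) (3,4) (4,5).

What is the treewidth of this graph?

A width-3 tree decomposition is:
Bags: B1 = {0, 1, 4, 5}  B2 = {0, 1, 2, 4}  B3 = {1, 2, 3, 4}
Tree: B1–B2, B2–B3
The largest bag has 4 vertices, giving width 3; this decomposition certifies tw(G) ≤ 3. Conversely, {0, 1, 2, 4} is a clique of size 4, and the vertices of any clique must share a bag in every tree decomposition; so some bag has ≥ 4 vertices and tw(G) ≥ 3. Combining the bounds, tw(G) = 3.

3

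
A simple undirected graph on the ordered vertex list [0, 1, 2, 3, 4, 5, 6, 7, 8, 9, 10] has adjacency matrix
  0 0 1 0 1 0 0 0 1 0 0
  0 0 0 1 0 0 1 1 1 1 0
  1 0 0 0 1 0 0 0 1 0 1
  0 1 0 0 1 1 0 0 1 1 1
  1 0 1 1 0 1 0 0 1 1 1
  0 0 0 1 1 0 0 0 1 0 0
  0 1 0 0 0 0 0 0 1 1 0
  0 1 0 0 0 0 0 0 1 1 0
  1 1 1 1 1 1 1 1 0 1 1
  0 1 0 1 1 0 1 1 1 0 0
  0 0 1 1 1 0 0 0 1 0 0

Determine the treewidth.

3

A width-3 tree decomposition is:
Bags: B1 = {3, 4, 8, 10}  B2 = {3, 4, 8, 9}  B3 = {3, 4, 5, 8}  B4 = {1, 3, 8, 9}  B5 = {2, 4, 8, 10}  B6 = {1, 6, 8, 9}  B7 = {1, 7, 8, 9}  B8 = {0, 2, 4, 8}
Tree: B1–B2, B1–B3, B2–B4, B1–B5, B4–B6, B4–B7, B5–B8
The largest bag has 4 vertices, giving width 3; this decomposition certifies tw(G) ≤ 3. On the other hand G contains the 4-clique {1, 3, 8, 9}. A clique must lie in a single bag of any decomposition, so no decomposition can have width below 3. Therefore the treewidth is 3.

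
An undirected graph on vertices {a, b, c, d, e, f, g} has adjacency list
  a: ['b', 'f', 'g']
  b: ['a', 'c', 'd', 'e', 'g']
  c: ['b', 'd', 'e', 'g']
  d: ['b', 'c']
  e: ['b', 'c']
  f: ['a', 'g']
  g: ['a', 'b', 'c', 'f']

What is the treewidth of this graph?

2

A width-2 tree decomposition is:
Bags: B1 = {b, c, d}  B2 = {b, c, g}  B3 = {a, b, g}  B4 = {b, c, e}  B5 = {a, f, g}
Tree: B1–B2, B2–B3, B2–B4, B3–B5
Every bag has size at most 3, so the width is 3 − 1 = 2 and tw(G) ≤ 2. On the other hand G contains the 3-clique {a, f, g}. A clique must lie in a single bag of any decomposition, so no decomposition can have width below 2. Combining the bounds, tw(G) = 2.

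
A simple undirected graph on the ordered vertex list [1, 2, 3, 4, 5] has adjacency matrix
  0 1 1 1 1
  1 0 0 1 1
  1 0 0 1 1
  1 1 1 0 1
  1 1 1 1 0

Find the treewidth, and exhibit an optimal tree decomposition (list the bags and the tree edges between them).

The largest bag has 4 vertices, giving width 3; this decomposition certifies tw(G) ≤ 3. Conversely, {1, 2, 4, 5} is a clique of size 4, and the vertices of any clique must share a bag in every tree decomposition; so some bag has ≥ 4 vertices and tw(G) ≥ 3. Hence tw(G) = 3 exactly.

Treewidth 3.
One optimal decomposition is:
Bags: B1 = {1, 3, 4, 5}  B2 = {1, 2, 4, 5}
Tree: B1–B2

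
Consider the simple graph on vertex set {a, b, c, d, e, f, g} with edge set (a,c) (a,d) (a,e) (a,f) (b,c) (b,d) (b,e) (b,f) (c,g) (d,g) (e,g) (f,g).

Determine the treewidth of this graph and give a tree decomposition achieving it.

The largest bag has 4 vertices, giving width 3; this decomposition certifies tw(G) ≤ 3. For the lower bound: the 4 vertex sets {b,d}, {e,g}, {a}, {c} are disjoint, each induces a connected subgraph, and every pair is joined by at least one edge of G. Contracting each set to a single vertex therefore yields K_{4} as a minor, and since treewidth is minor-monotone, tw(G) ≥ tw(K_{4}) = 3. Hence tw(G) = 3 exactly.

Treewidth 3.
One such decomposition:
Bags: B1 = {a, b, d, g}  B2 = {a, b, e, g}  B3 = {a, b, c, g}  B4 = {a, b, f, g}
Tree: B1–B2, B2–B3, B3–B4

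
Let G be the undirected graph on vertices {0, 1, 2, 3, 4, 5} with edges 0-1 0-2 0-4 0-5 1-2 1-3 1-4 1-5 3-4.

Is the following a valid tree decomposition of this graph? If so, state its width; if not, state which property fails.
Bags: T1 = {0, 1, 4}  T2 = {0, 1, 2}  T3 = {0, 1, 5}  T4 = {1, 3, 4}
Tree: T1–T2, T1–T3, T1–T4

Vertex coverage: the bags together contain {0, 1, 2, 3, 4, 5}, the full vertex set. Edge coverage: each edge of G has both endpoints in at least one bag. Running intersection: for every vertex, the bags containing it form a connected subtree. All three properties hold, so this is a valid tree decomposition of width max|bag| − 1 = 2, and hence tw(G) ≤ 2.

Yes; width 2.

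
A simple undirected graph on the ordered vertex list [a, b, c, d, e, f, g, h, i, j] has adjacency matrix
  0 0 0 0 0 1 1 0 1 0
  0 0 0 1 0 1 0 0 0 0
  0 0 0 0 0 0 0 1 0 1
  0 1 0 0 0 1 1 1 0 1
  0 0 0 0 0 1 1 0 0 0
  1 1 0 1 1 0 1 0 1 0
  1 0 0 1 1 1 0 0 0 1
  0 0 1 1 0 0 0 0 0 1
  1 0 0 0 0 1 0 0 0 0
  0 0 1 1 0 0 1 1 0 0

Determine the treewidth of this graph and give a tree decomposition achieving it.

Treewidth 2.
Bags: B1 = {d, f, g}  B2 = {b, d, f}  B3 = {a, f, g}  B4 = {a, f, i}  B5 = {e, f, g}  B6 = {d, g, j}  B7 = {d, h, j}  B8 = {c, h, j}
Tree: B1–B2, B1–B3, B3–B4, B1–B5, B1–B6, B6–B7, B7–B8

Every bag has size at most 3, so the width is 3 − 1 = 2 and tw(G) ≤ 2. Conversely, {d, g, j} is a clique of size 3, and the vertices of any clique must share a bag in every tree decomposition; so some bag has ≥ 3 vertices and tw(G) ≥ 2. Therefore the treewidth is 2.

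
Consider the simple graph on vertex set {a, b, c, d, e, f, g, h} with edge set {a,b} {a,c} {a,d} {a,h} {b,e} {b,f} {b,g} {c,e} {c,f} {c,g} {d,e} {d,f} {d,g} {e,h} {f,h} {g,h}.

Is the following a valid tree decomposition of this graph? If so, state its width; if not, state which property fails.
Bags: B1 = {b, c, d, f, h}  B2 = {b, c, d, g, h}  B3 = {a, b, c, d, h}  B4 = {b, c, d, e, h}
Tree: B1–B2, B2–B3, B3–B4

Yes; width 4.

Every vertex of G appears in some bag (union = {a, b, c, d, e, f, g, h}); every edge is covered by a bag; and for each vertex v the set of bags containing v is connected in the bag tree. The decomposition is therefore valid. The largest bag has 5 vertices, so the width is 4.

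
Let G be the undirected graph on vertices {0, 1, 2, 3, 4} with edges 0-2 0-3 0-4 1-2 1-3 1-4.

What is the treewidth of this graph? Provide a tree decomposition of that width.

Treewidth 2.
One optimal decomposition is:
Bags: B1 = {0, 1, 3}  B2 = {0, 1, 4}  B3 = {0, 1, 2}
Tree: B1–B2, B2–B3

Each bag holds 3 vertices, so the decomposition has width 2, which upper-bounds the treewidth. For the lower bound, G contains the cycle 3–0–4–1–3, so G is not a forest; only forests have treewidth ≤ 1, hence tw(G) ≥ 2. The upper and lower bounds meet at 2, so that is the treewidth.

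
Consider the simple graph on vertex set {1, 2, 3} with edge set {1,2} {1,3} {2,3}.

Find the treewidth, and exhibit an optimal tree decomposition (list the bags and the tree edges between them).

Treewidth 2.
Bags: B1 = {1, 2, 3}
Tree: (single bag)

With just one bag of size 3, the width is 3 − 1 = 2, so tw(G) ≤ 2. For the lower bound, the 3 vertices {1, 2, 3} are pairwise adjacent, and any tree decomposition puts a clique entirely inside one bag — forcing width ≥ 2. The upper and lower bounds meet at 2, so that is the treewidth.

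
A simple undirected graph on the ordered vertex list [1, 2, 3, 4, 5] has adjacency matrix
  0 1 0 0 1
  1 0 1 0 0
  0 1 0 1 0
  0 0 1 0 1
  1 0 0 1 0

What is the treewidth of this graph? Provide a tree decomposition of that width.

Treewidth 2.
One optimal decomposition is:
Bags: B1 = {2, 3, 4}  B2 = {1, 2, 4}  B3 = {1, 4, 5}
Tree: B1–B2, B2–B3

The largest bag has 3 vertices, giving width 2; this decomposition certifies tw(G) ≤ 2. Since 4–3–2–1–5–4 is a cycle in G, G is not acyclic. Forests are exactly the graphs of treewidth ≤ 1, so tw(G) ≥ 2. Hence tw(G) = 2 exactly.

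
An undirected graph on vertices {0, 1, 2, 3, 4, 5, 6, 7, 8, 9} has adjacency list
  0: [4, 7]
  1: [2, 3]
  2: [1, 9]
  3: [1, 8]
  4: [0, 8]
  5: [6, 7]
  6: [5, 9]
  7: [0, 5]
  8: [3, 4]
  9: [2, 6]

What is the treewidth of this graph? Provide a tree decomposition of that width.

The largest bag has 3 vertices, giving width 2; this decomposition certifies tw(G) ≤ 2. For the lower bound, G contains the cycle 8–3–1–2–9–6–5–7–0–4–8, so G is not a forest; only forests have treewidth ≤ 1, hence tw(G) ≥ 2. The upper and lower bounds meet at 2, so that is the treewidth.

Treewidth 2.
One optimal decomposition is:
Bags: B1 = {1, 3, 8}  B2 = {1, 2, 8}  B3 = {2, 8, 9}  B4 = {6, 8, 9}  B5 = {5, 6, 8}  B6 = {5, 7, 8}  B7 = {0, 7, 8}  B8 = {0, 4, 8}
Tree: B1–B2, B2–B3, B3–B4, B4–B5, B5–B6, B6–B7, B7–B8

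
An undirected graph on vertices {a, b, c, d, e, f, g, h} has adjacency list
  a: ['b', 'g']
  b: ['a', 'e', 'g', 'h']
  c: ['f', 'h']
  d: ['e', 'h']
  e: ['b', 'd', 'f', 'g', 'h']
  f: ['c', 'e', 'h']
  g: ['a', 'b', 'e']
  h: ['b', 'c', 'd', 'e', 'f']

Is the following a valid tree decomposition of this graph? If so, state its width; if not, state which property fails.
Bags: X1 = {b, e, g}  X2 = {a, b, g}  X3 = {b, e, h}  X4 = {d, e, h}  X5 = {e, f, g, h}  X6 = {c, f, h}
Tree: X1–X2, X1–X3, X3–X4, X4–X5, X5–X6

No — bags containing vertex g are not connected in the tree.

A tree decomposition must satisfy three properties: every vertex lies in some bag; for every edge, both endpoints lie together in some bag; and for every vertex, the bags containing it form a connected subtree. Here bags containing vertex g are not connected in the tree, so the decomposition is invalid.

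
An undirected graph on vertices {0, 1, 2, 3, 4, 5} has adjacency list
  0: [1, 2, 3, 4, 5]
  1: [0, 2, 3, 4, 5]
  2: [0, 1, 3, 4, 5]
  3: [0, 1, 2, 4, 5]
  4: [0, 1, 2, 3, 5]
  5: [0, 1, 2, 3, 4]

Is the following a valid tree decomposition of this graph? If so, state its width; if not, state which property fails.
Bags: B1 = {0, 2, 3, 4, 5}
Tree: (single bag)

A tree decomposition must satisfy three properties: every vertex lies in some bag; for every edge, both endpoints lie together in some bag; and for every vertex, the bags containing it form a connected subtree. Here vertex 1 appears in no bag, so the decomposition is invalid.

No — vertex 1 appears in no bag.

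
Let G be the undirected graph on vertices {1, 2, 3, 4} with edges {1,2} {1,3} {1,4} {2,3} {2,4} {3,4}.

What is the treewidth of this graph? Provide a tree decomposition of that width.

Treewidth 3.
One optimal decomposition is:
Bags: B1 = {1, 2, 3, 4}
Tree: (single bag)

With just one bag of size 4, the width is 4 − 1 = 3, so tw(G) ≤ 3. On the other hand G contains the 4-clique {1, 2, 3, 4}. A clique must lie in a single bag of any decomposition, so no decomposition can have width below 3. Combining the bounds, tw(G) = 3.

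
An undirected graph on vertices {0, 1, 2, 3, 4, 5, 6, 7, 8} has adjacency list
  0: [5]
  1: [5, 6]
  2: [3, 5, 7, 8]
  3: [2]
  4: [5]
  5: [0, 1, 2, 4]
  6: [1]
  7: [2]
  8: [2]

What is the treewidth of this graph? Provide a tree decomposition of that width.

Treewidth 1.
One such decomposition:
Bags: B1 = {2, 5}  B2 = {2, 8}  B3 = {1, 5}  B4 = {0, 5}  B5 = {2, 7}  B6 = {4, 5}  B7 = {2, 3}  B8 = {1, 6}
Tree: B1–B2, B1–B3, B3–B4, B1–B5, B1–B6, B5–B7, B3–B8

Each bag holds 2 vertices, so the decomposition has width 1, which upper-bounds the treewidth. Any graph with an edge has treewidth ≥ 1, and G has the edge 5–2. Hence tw(G) = 1 exactly.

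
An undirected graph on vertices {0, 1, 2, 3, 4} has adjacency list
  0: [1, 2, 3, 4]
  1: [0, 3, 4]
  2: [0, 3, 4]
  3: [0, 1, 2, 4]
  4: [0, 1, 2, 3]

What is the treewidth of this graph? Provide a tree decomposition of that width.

Treewidth 3.
Bags: B1 = {0, 1, 3, 4}  B2 = {0, 2, 3, 4}
Tree: B1–B2

Every bag has size at most 4, so the width is 4 − 1 = 3 and tw(G) ≤ 3. Conversely, {0, 1, 3, 4} is a clique of size 4, and the vertices of any clique must share a bag in every tree decomposition; so some bag has ≥ 4 vertices and tw(G) ≥ 3. Therefore the treewidth is 3.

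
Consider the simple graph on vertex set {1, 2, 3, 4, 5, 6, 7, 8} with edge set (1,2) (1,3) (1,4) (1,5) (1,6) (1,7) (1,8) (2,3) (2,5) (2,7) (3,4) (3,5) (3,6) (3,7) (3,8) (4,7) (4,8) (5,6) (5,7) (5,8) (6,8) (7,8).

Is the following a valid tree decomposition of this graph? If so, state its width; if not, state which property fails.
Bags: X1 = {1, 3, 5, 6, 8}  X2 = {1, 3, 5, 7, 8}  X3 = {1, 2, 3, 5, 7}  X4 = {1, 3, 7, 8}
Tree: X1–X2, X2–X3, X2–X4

No — vertex 4 appears in no bag.

A tree decomposition must satisfy three properties: every vertex lies in some bag; for every edge, both endpoints lie together in some bag; and for every vertex, the bags containing it form a connected subtree. Here vertex 4 appears in no bag, so the decomposition is invalid.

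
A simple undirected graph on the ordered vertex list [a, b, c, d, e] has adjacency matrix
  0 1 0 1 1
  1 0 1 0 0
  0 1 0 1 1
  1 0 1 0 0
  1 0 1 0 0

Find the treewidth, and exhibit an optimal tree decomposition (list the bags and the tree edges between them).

Treewidth 2.
Bags: B1 = {a, c, e}  B2 = {a, c, d}  B3 = {a, b, c}
Tree: B1–B2, B2–B3

The largest bag has 3 vertices, giving width 2; this decomposition certifies tw(G) ≤ 2. Since c–e–a–d–c is a cycle in G, G is not acyclic. Forests are exactly the graphs of treewidth ≤ 1, so tw(G) ≥ 2. The upper and lower bounds meet at 2, so that is the treewidth.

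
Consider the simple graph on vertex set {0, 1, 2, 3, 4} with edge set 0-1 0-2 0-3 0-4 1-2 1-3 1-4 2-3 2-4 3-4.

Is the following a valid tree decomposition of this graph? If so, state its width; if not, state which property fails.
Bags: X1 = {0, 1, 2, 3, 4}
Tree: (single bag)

Every vertex of G appears in some bag (union = {0, 1, 2, 3, 4}); every edge is covered by a bag; and for each vertex v the set of bags containing v is connected in the bag tree. The decomposition is therefore valid. The largest bag has 5 vertices, so the width is 4.

Yes; width 4.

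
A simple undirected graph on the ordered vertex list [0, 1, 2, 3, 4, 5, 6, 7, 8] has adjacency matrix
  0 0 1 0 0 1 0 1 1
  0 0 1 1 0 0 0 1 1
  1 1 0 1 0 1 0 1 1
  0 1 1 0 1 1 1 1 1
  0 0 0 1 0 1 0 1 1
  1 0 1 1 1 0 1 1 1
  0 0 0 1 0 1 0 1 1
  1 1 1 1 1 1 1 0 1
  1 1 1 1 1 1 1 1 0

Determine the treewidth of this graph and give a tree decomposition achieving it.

Each bag holds 5 vertices, so the decomposition has width 4, which upper-bounds the treewidth. On the other hand G contains the 5-clique {0, 2, 5, 7, 8}. A clique must lie in a single bag of any decomposition, so no decomposition can have width below 4. Therefore the treewidth is 4.

Treewidth 4.
Bags: B1 = {3, 4, 5, 7, 8}  B2 = {2, 3, 5, 7, 8}  B3 = {3, 5, 6, 7, 8}  B4 = {1, 2, 3, 7, 8}  B5 = {0, 2, 5, 7, 8}
Tree: B1–B2, B2–B3, B2–B4, B2–B5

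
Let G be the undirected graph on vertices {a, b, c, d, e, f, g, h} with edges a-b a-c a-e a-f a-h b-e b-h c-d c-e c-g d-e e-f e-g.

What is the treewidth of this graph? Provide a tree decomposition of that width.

Treewidth 2.
Bags: B1 = {a, c, e}  B2 = {c, d, e}  B3 = {a, b, e}  B4 = {a, e, f}  B5 = {a, b, h}  B6 = {c, e, g}
Tree: B1–B2, B1–B3, B3–B4, B3–B5, B1–B6

The largest bag has 3 vertices, giving width 2; this decomposition certifies tw(G) ≤ 2. Conversely, {c, d, e} is a clique of size 3, and the vertices of any clique must share a bag in every tree decomposition; so some bag has ≥ 3 vertices and tw(G) ≥ 2. The upper and lower bounds meet at 2, so that is the treewidth.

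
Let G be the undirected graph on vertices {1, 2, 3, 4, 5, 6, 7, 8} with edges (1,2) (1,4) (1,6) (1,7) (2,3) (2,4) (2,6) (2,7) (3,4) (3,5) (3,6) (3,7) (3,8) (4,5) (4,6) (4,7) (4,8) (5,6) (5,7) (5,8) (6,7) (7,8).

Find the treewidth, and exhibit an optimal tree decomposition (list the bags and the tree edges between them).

Treewidth 4.
Bags: B1 = {2, 3, 4, 6, 7}  B2 = {1, 2, 4, 6, 7}  B3 = {3, 4, 5, 6, 7}  B4 = {3, 4, 5, 7, 8}
Tree: B1–B2, B1–B3, B3–B4

Every bag has size at most 5, so the width is 5 − 1 = 4 and tw(G) ≤ 4. For the lower bound, the 5 vertices {1, 2, 4, 6, 7} are pairwise adjacent, and any tree decomposition puts a clique entirely inside one bag — forcing width ≥ 4. The upper and lower bounds meet at 4, so that is the treewidth.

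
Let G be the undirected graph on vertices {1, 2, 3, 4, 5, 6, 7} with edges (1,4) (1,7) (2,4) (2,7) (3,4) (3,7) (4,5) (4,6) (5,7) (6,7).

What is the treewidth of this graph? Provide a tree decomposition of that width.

Each bag holds 3 vertices, so the decomposition has width 2, which upper-bounds the treewidth. Since 4–6–7–1–4 is a cycle in G, G is not acyclic. Forests are exactly the graphs of treewidth ≤ 1, so tw(G) ≥ 2. Therefore the treewidth is 2.

Treewidth 2.
One optimal decomposition is:
Bags: B1 = {4, 6, 7}  B2 = {1, 4, 7}  B3 = {4, 5, 7}  B4 = {2, 4, 7}  B5 = {3, 4, 7}
Tree: B1–B2, B2–B3, B3–B4, B4–B5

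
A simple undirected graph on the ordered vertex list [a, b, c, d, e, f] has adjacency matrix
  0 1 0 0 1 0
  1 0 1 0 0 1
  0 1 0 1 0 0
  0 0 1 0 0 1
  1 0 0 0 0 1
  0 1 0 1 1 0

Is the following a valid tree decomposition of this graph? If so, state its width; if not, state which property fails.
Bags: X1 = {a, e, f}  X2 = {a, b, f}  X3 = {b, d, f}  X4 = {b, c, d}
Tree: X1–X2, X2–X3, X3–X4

Vertex coverage: the bags together contain {a, b, c, d, e, f}, the full vertex set. Edge coverage: each edge of G has both endpoints in at least one bag. Running intersection: for every vertex, the bags containing it form a connected subtree. All three properties hold, so this is a valid tree decomposition of width max|bag| − 1 = 2, and hence tw(G) ≤ 2.

Yes; width 2.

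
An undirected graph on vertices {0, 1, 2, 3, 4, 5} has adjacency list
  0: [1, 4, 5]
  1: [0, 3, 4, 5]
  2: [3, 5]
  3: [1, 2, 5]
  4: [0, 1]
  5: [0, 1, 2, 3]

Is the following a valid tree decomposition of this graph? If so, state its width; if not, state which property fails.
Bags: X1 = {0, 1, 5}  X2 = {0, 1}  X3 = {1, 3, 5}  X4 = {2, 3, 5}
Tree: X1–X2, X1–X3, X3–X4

No — vertex 4 appears in no bag.

A tree decomposition must satisfy three properties: every vertex lies in some bag; for every edge, both endpoints lie together in some bag; and for every vertex, the bags containing it form a connected subtree. Here vertex 4 appears in no bag, so the decomposition is invalid.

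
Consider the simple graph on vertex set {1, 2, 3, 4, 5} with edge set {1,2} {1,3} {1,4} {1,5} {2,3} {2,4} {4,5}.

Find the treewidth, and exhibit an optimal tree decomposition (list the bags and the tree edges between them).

Every bag has size at most 3, so the width is 3 − 1 = 2 and tw(G) ≤ 2. Conversely, {1, 2, 3} is a clique of size 3, and the vertices of any clique must share a bag in every tree decomposition; so some bag has ≥ 3 vertices and tw(G) ≥ 2. Combining the bounds, tw(G) = 2.

Treewidth 2.
One optimal decomposition is:
Bags: B1 = {1, 2, 4}  B2 = {1, 4, 5}  B3 = {1, 2, 3}
Tree: B1–B2, B1–B3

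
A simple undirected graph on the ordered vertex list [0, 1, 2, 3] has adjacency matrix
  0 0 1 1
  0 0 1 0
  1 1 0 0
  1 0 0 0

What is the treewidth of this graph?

1

A width-1 tree decomposition is:
Bags: B1 = {1, 2}  B2 = {0, 2}  B3 = {0, 3}
Tree: B1–B2, B2–B3
Each bag holds 2 vertices, so the decomposition has width 1, which upper-bounds the treewidth. Since G has at least one edge (e.g. 1–2), it is not an edgeless graph, so tw(G) ≥ 1. Therefore the treewidth is 1.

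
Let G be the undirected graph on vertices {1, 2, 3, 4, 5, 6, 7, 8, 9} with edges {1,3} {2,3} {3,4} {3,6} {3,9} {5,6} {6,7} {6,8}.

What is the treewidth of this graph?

A width-1 tree decomposition is:
Bags: B1 = {3, 6}  B2 = {3, 9}  B3 = {1, 3}  B4 = {2, 3}  B5 = {5, 6}  B6 = {3, 4}  B7 = {6, 8}  B8 = {6, 7}
Tree: B1–B2, B2–B3, B1–B4, B1–B5, B4–B6, B5–B7, B5–B8
The largest bag has 2 vertices, giving width 1; this decomposition certifies tw(G) ≤ 1. G has an edge, so its treewidth is at least 1. Hence tw(G) = 1 exactly.

1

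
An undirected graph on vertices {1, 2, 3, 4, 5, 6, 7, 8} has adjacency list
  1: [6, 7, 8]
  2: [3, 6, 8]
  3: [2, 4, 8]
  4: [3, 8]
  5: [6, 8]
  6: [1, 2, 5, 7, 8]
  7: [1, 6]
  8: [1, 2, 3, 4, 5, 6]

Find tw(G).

A width-2 tree decomposition is:
Bags: B1 = {2, 6, 8}  B2 = {2, 3, 8}  B3 = {3, 4, 8}  B4 = {1, 6, 8}  B5 = {5, 6, 8}  B6 = {1, 6, 7}
Tree: B1–B2, B2–B3, B1–B4, B1–B5, B4–B6
The largest bag has 3 vertices, giving width 2; this decomposition certifies tw(G) ≤ 2. On the other hand G contains the 3-clique {2, 3, 8}. A clique must lie in a single bag of any decomposition, so no decomposition can have width below 2. Therefore the treewidth is 2.

2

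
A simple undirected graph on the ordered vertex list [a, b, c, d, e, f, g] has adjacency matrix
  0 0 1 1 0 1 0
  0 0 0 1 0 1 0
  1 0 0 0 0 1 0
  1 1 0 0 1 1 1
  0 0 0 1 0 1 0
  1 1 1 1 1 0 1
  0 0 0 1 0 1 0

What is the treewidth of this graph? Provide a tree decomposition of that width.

Treewidth 2.
One optimal decomposition is:
Bags: B1 = {a, d, f}  B2 = {d, e, f}  B3 = {b, d, f}  B4 = {a, c, f}  B5 = {d, f, g}
Tree: B1–B2, B1–B3, B1–B4, B2–B5

Each bag holds 3 vertices, so the decomposition has width 2, which upper-bounds the treewidth. On the other hand G contains the 3-clique {d, f, g}. A clique must lie in a single bag of any decomposition, so no decomposition can have width below 2. Hence tw(G) = 2 exactly.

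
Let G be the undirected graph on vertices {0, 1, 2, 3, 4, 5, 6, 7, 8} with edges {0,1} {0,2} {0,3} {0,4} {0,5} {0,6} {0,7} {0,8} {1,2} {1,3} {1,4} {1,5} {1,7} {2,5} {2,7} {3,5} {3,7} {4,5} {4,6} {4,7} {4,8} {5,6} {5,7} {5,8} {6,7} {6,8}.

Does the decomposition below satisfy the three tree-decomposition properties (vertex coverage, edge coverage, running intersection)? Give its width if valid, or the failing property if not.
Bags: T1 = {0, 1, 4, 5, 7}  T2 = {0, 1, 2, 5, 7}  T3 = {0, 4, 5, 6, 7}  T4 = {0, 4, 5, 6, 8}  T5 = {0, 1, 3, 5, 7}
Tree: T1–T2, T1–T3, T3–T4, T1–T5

Yes; width 4.

Every vertex of G appears in some bag (union = {0, 1, 2, 3, 4, 5, 6, 7, 8}); every edge is covered by a bag; and for each vertex v the set of bags containing v is connected in the bag tree. The decomposition is therefore valid. The largest bag has 5 vertices, so the width is 4.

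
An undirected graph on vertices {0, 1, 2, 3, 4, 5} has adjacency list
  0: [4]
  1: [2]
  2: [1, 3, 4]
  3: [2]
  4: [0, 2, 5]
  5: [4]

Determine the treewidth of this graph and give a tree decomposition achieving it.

Treewidth 1.
One optimal decomposition is:
Bags: B1 = {2, 4}  B2 = {4, 5}  B3 = {2, 3}  B4 = {1, 2}  B5 = {0, 4}
Tree: B1–B2, B1–B3, B1–B4, B1–B5

Every bag has size at most 2, so the width is 2 − 1 = 1 and tw(G) ≤ 1. Any graph with an edge has treewidth ≥ 1, and G has the edge 2–4. Combining the bounds, tw(G) = 1.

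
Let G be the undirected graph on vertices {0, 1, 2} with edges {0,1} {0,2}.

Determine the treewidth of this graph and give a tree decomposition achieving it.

Treewidth 1.
One optimal decomposition is:
Bags: B1 = {0, 1}  B2 = {0, 2}
Tree: B1–B2

Each bag holds 2 vertices, so the decomposition has width 1, which upper-bounds the treewidth. Any graph with an edge has treewidth ≥ 1, and G has the edge 1–0. Hence tw(G) = 1 exactly.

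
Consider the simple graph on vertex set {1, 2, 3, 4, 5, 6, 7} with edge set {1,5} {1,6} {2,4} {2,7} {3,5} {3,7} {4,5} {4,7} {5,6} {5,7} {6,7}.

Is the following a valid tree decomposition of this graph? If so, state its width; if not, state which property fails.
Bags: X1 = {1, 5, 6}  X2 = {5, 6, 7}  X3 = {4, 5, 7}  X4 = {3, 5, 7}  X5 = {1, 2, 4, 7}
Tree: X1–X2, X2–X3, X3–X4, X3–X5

No — bags containing vertex 1 are not connected in the tree.

A tree decomposition must satisfy three properties: every vertex lies in some bag; for every edge, both endpoints lie together in some bag; and for every vertex, the bags containing it form a connected subtree. Here bags containing vertex 1 are not connected in the tree, so the decomposition is invalid.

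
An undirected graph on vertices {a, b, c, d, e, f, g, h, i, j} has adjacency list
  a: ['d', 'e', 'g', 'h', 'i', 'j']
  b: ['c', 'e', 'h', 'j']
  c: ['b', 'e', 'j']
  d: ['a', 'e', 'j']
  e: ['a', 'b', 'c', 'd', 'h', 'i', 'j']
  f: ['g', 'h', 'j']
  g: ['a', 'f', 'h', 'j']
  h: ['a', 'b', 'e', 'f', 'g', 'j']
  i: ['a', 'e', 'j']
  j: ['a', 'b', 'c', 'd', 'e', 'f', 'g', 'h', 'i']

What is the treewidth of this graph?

3

A width-3 tree decomposition is:
Bags: B1 = {a, g, h, j}  B2 = {a, e, h, j}  B3 = {a, e, i, j}  B4 = {b, e, h, j}  B5 = {a, d, e, j}  B6 = {b, c, e, j}  B7 = {f, g, h, j}
Tree: B1–B2, B2–B3, B2–B4, B3–B5, B4–B6, B1–B7
Every bag has size at most 4, so the width is 4 − 1 = 3 and tw(G) ≤ 3. On the other hand G contains the 4-clique {a, g, h, j}. A clique must lie in a single bag of any decomposition, so no decomposition can have width below 3. Hence tw(G) = 3 exactly.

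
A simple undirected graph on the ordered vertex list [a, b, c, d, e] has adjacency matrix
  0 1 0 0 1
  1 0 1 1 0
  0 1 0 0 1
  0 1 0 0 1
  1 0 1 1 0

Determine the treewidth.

A width-2 tree decomposition is:
Bags: B1 = {b, d, e}  B2 = {a, b, e}  B3 = {b, c, e}
Tree: B1–B2, B2–B3
Every bag has size at most 3, so the width is 3 − 1 = 2 and tw(G) ≤ 2. For the lower bound, G contains the cycle b–d–e–a–b, so G is not a forest; only forests have treewidth ≤ 1, hence tw(G) ≥ 2. The upper and lower bounds meet at 2, so that is the treewidth.

2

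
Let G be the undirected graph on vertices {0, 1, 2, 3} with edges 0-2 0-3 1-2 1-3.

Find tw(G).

2

A width-2 tree decomposition is:
Bags: B1 = {0, 1, 3}  B2 = {0, 1, 2}
Tree: B1–B2
Each bag holds 3 vertices, so the decomposition has width 2, which upper-bounds the treewidth. For the lower bound, G contains the cycle 1–3–0–2–1, so G is not a forest; only forests have treewidth ≤ 1, hence tw(G) ≥ 2. Combining the bounds, tw(G) = 2.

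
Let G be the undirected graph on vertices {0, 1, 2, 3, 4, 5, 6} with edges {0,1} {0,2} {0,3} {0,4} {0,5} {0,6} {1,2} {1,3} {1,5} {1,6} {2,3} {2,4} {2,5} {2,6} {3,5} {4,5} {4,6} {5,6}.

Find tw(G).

4

A width-4 tree decomposition is:
Bags: B1 = {0, 2, 4, 5, 6}  B2 = {0, 1, 2, 5, 6}  B3 = {0, 1, 2, 3, 5}
Tree: B1–B2, B2–B3
Every bag has size at most 5, so the width is 5 − 1 = 4 and tw(G) ≤ 4. On the other hand G contains the 5-clique {0, 1, 2, 3, 5}. A clique must lie in a single bag of any decomposition, so no decomposition can have width below 4. The upper and lower bounds meet at 4, so that is the treewidth.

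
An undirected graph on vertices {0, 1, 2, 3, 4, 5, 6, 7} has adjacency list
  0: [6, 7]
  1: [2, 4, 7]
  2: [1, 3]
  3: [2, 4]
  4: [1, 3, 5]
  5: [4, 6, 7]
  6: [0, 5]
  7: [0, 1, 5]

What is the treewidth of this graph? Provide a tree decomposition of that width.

Treewidth 2.
Bags: B1 = {1, 2, 3}  B2 = {1, 3, 4}  B3 = {1, 4, 7}  B4 = {4, 5, 7}  B5 = {0, 5, 7}  B6 = {0, 5, 6}
Tree: B1–B2, B2–B3, B3–B4, B4–B5, B5–B6

Every bag has size at most 3, so the width is 3 − 1 = 2 and tw(G) ≤ 2. For the lower bound, G contains the cycle 2–3–4–1–2, so G is not a forest; only forests have treewidth ≤ 1, hence tw(G) ≥ 2. Combining the bounds, tw(G) = 2.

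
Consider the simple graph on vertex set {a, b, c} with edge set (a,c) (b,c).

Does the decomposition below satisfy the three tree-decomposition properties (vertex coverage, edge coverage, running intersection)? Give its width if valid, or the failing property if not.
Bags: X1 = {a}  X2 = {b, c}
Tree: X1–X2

A tree decomposition must satisfy three properties: every vertex lies in some bag; for every edge, both endpoints lie together in some bag; and for every vertex, the bags containing it form a connected subtree. Here edge (c,a) lies in no bag, so the decomposition is invalid.

No — edge (c,a) lies in no bag.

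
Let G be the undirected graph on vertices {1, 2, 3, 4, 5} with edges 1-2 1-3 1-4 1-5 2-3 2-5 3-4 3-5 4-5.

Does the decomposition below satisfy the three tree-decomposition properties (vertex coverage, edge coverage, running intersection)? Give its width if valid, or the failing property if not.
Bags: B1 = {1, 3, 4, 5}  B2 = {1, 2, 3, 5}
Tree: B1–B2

Every vertex of G appears in some bag (union = {1, 2, 3, 4, 5}); every edge is covered by a bag; and for each vertex v the set of bags containing v is connected in the bag tree. The decomposition is therefore valid. The largest bag has 4 vertices, so the width is 3.

Yes; width 3.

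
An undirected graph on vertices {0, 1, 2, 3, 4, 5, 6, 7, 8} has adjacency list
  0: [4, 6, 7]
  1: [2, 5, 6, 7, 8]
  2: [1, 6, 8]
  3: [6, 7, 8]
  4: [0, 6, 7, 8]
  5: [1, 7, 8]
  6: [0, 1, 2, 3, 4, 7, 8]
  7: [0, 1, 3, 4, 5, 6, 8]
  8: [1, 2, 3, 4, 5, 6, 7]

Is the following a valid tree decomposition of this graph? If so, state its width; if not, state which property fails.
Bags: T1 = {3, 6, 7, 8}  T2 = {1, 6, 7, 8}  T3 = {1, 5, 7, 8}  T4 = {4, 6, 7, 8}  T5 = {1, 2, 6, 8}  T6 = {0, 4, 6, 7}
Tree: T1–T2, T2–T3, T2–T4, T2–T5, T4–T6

Checking the three conditions: (i) the bags cover all of {0, 1, 2, 3, 4, 5, 6, 7, 8}; (ii) for each edge, some bag contains both endpoints; (iii) the bags containing any fixed vertex form a subtree. All hold, so the decomposition is valid with width 4 − 1 = 3.

Yes; width 3.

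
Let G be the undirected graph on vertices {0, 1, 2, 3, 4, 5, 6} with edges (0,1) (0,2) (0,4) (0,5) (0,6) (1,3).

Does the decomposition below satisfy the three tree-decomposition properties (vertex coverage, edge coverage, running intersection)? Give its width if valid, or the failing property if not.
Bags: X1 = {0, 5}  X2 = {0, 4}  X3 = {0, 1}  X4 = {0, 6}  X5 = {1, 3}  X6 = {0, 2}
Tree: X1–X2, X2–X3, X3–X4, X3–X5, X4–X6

Vertex coverage: the bags together contain {0, 1, 2, 3, 4, 5, 6}, the full vertex set. Edge coverage: each edge of G has both endpoints in at least one bag. Running intersection: for every vertex, the bags containing it form a connected subtree. All three properties hold, so this is a valid tree decomposition of width max|bag| − 1 = 1, and hence tw(G) ≤ 1.

Yes; width 1.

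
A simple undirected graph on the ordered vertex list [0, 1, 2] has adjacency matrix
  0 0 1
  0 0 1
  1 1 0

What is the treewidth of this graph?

A width-1 tree decomposition is:
Bags: B1 = {1, 2}  B2 = {0, 2}
Tree: B1–B2
Each bag holds 2 vertices, so the decomposition has width 1, which upper-bounds the treewidth. G has an edge, so its treewidth is at least 1. Combining the bounds, tw(G) = 1.

1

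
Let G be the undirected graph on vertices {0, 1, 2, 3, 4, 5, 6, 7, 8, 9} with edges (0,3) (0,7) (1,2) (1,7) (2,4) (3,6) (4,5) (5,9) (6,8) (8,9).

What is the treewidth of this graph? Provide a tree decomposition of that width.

Treewidth 2.
One optimal decomposition is:
Bags: B1 = {2, 4, 5}  B2 = {2, 5, 9}  B3 = {2, 8, 9}  B4 = {2, 6, 8}  B5 = {2, 3, 6}  B6 = {0, 2, 3}  B7 = {0, 2, 7}  B8 = {1, 2, 7}
Tree: B1–B2, B2–B3, B3–B4, B4–B5, B5–B6, B6–B7, B7–B8

The largest bag has 3 vertices, giving width 2; this decomposition certifies tw(G) ≤ 2. The edges 2–4–5–9–8–6–3–0–7–1–2 form a cycle, so G is not a tree and its treewidth is at least 2. Hence tw(G) = 2 exactly.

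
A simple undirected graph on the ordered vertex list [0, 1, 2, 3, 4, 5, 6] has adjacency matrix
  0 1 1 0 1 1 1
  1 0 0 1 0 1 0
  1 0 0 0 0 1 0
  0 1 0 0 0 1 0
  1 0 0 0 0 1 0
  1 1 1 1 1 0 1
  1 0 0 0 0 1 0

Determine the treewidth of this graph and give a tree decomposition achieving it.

Treewidth 2.
One optimal decomposition is:
Bags: B1 = {0, 5, 6}  B2 = {0, 1, 5}  B3 = {1, 3, 5}  B4 = {0, 4, 5}  B5 = {0, 2, 5}
Tree: B1–B2, B2–B3, B1–B4, B1–B5

Every bag has size at most 3, so the width is 3 − 1 = 2 and tw(G) ≤ 2. On the other hand G contains the 3-clique {0, 1, 5}. A clique must lie in a single bag of any decomposition, so no decomposition can have width below 2. Combining the bounds, tw(G) = 2.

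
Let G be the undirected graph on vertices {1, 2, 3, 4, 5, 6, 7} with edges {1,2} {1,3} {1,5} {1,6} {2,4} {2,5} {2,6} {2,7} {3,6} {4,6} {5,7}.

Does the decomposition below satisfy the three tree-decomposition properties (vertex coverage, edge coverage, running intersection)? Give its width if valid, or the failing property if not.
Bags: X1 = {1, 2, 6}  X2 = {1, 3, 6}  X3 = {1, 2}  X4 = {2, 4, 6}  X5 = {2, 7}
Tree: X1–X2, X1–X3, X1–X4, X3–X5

No — vertex 5 appears in no bag.

A tree decomposition must satisfy three properties: every vertex lies in some bag; for every edge, both endpoints lie together in some bag; and for every vertex, the bags containing it form a connected subtree. Here vertex 5 appears in no bag, so the decomposition is invalid.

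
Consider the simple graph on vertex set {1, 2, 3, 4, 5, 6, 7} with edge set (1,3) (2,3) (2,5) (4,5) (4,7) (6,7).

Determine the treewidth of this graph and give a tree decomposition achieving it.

The largest bag has 2 vertices, giving width 1; this decomposition certifies tw(G) ≤ 1. Any graph with an edge has treewidth ≥ 1, and G has the edge 1–3. Therefore the treewidth is 1.

Treewidth 1.
One optimal decomposition is:
Bags: B1 = {1, 3}  B2 = {2, 3}  B3 = {2, 5}  B4 = {4, 5}  B5 = {4, 7}  B6 = {6, 7}
Tree: B1–B2, B2–B3, B3–B4, B4–B5, B5–B6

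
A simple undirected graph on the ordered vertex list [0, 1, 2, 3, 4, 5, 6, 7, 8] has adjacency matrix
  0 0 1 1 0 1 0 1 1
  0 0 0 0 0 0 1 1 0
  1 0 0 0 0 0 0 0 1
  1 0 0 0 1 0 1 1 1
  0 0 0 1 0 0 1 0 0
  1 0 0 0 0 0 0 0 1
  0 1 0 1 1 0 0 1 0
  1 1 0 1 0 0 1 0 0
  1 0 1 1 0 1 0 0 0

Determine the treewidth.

2

A width-2 tree decomposition is:
Bags: B1 = {3, 6, 7}  B2 = {0, 3, 7}  B3 = {3, 4, 6}  B4 = {0, 3, 8}  B5 = {0, 5, 8}  B6 = {0, 2, 8}  B7 = {1, 6, 7}
Tree: B1–B2, B1–B3, B2–B4, B4–B5, B5–B6, B1–B7
The largest bag has 3 vertices, giving width 2; this decomposition certifies tw(G) ≤ 2. For the lower bound, the 3 vertices {0, 2, 8} are pairwise adjacent, and any tree decomposition puts a clique entirely inside one bag — forcing width ≥ 2. Therefore the treewidth is 2.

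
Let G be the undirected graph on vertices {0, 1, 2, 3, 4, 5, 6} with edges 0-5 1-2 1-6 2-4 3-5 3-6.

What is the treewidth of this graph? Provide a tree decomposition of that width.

Treewidth 1.
One optimal decomposition is:
Bags: B1 = {0, 5}  B2 = {3, 5}  B3 = {3, 6}  B4 = {1, 6}  B5 = {1, 2}  B6 = {2, 4}
Tree: B1–B2, B2–B3, B3–B4, B4–B5, B5–B6

The largest bag has 2 vertices, giving width 1; this decomposition certifies tw(G) ≤ 1. G has an edge, so its treewidth is at least 1. Combining the bounds, tw(G) = 1.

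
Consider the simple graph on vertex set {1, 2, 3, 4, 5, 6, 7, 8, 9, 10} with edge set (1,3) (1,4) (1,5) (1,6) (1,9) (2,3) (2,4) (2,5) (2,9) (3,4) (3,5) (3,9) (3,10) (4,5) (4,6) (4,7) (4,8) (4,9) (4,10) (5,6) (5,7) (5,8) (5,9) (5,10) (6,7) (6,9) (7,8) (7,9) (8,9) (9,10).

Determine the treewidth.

4

A width-4 tree decomposition is:
Bags: B1 = {4, 5, 6, 7, 9}  B2 = {4, 5, 7, 8, 9}  B3 = {1, 4, 5, 6, 9}  B4 = {1, 3, 4, 5, 9}  B5 = {2, 3, 4, 5, 9}  B6 = {3, 4, 5, 9, 10}
Tree: B1–B2, B1–B3, B3–B4, B4–B5, B5–B6
Every bag has size at most 5, so the width is 5 − 1 = 4 and tw(G) ≤ 4. Conversely, {4, 5, 7, 8, 9} is a clique of size 5, and the vertices of any clique must share a bag in every tree decomposition; so some bag has ≥ 5 vertices and tw(G) ≥ 4. Therefore the treewidth is 4.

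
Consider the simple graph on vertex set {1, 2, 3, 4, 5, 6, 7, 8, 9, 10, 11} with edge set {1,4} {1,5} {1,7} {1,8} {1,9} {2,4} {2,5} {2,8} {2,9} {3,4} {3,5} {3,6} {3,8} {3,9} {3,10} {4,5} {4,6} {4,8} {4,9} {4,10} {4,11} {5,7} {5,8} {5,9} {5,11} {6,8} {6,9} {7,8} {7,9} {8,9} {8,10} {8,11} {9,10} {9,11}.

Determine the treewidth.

A width-4 tree decomposition is:
Bags: B1 = {4, 5, 8, 9, 11}  B2 = {3, 4, 5, 8, 9}  B3 = {1, 4, 5, 8, 9}  B4 = {3, 4, 8, 9, 10}  B5 = {2, 4, 5, 8, 9}  B6 = {1, 5, 7, 8, 9}  B7 = {3, 4, 6, 8, 9}
Tree: B1–B2, B1–B3, B2–B4, B1–B5, B3–B6, B2–B7
The largest bag has 5 vertices, giving width 4; this decomposition certifies tw(G) ≤ 4. Conversely, {3, 4, 8, 9, 10} is a clique of size 5, and the vertices of any clique must share a bag in every tree decomposition; so some bag has ≥ 5 vertices and tw(G) ≥ 4. Combining the bounds, tw(G) = 4.

4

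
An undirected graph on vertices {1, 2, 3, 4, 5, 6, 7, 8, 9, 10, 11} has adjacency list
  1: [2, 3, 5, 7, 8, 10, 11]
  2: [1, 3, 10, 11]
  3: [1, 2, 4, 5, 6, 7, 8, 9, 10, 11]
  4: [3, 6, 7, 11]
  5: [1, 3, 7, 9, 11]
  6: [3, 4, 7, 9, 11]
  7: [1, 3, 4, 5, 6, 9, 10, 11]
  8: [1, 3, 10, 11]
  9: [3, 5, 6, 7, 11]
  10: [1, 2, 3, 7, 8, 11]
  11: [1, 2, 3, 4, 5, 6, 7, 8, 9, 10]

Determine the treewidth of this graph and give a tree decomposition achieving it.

The largest bag has 5 vertices, giving width 4; this decomposition certifies tw(G) ≤ 4. For the lower bound, the 5 vertices {1, 3, 8, 10, 11} are pairwise adjacent, and any tree decomposition puts a clique entirely inside one bag — forcing width ≥ 4. Combining the bounds, tw(G) = 4.

Treewidth 4.
Bags: B1 = {1, 3, 7, 10, 11}  B2 = {1, 3, 5, 7, 11}  B3 = {3, 5, 7, 9, 11}  B4 = {3, 6, 7, 9, 11}  B5 = {3, 4, 6, 7, 11}  B6 = {1, 2, 3, 10, 11}  B7 = {1, 3, 8, 10, 11}
Tree: B1–B2, B2–B3, B3–B4, B4–B5, B1–B6, B1–B7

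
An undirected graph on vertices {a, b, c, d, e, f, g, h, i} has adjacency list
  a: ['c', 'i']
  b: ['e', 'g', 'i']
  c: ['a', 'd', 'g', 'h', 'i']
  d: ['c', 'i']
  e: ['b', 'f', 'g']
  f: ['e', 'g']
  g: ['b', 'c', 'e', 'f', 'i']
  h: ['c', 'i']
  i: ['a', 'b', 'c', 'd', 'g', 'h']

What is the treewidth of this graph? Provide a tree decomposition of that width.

Every bag has size at most 3, so the width is 3 − 1 = 2 and tw(G) ≤ 2. Conversely, {e, f, g} is a clique of size 3, and the vertices of any clique must share a bag in every tree decomposition; so some bag has ≥ 3 vertices and tw(G) ≥ 2. Hence tw(G) = 2 exactly.

Treewidth 2.
One optimal decomposition is:
Bags: B1 = {c, h, i}  B2 = {c, g, i}  B3 = {c, d, i}  B4 = {b, g, i}  B5 = {b, e, g}  B6 = {e, f, g}  B7 = {a, c, i}
Tree: B1–B2, B2–B3, B2–B4, B4–B5, B5–B6, B3–B7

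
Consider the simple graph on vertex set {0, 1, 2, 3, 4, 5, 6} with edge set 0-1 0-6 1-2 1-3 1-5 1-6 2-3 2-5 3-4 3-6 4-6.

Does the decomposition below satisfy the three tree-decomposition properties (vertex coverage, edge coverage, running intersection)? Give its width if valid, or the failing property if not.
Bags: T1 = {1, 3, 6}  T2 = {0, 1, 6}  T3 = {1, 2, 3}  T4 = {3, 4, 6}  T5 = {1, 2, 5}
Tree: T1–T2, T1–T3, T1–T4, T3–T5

Every vertex of G appears in some bag (union = {0, 1, 2, 3, 4, 5, 6}); every edge is covered by a bag; and for each vertex v the set of bags containing v is connected in the bag tree. The decomposition is therefore valid. The largest bag has 3 vertices, so the width is 2.

Yes; width 2.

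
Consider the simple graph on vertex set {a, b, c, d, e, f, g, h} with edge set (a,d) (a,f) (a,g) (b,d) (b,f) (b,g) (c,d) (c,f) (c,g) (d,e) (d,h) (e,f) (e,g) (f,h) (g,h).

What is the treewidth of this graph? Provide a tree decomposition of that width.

Every bag has size at most 4, so the width is 4 − 1 = 3 and tw(G) ≤ 3. For the lower bound: the 4 vertex sets {d,e}, {f,h}, {g}, {c} are disjoint, each induces a connected subgraph, and every pair is joined by at least one edge of G. Contracting each set to a single vertex therefore yields K_{4} as a minor, and since treewidth is minor-monotone, tw(G) ≥ tw(K_{4}) = 3. Hence tw(G) = 3 exactly.

Treewidth 3.
One such decomposition:
Bags: B1 = {d, e, f, g}  B2 = {d, f, g, h}  B3 = {c, d, f, g}  B4 = {b, d, f, g}  B5 = {a, d, f, g}
Tree: B1–B2, B2–B3, B3–B4, B4–B5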